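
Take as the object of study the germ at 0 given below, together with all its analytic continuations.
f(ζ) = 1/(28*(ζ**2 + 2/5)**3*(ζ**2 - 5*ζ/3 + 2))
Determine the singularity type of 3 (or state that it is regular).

Denominator factors: ζ**2 + 2/5 = 47/5 at ζ = 3; ζ**2 - 5*ζ/3 + 2 = 6 at ζ = 3 — none vanishes.
So the germ continues analytically to 3.

The point is a regular point.


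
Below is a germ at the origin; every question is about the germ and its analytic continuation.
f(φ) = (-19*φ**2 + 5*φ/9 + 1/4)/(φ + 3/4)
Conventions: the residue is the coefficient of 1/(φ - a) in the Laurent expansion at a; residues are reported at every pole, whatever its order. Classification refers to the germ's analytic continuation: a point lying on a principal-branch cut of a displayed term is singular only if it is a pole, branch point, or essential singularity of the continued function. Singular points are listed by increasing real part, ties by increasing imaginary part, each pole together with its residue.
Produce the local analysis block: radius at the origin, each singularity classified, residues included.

Denominator factor (φ + 3/4): pole of order 1 at -3/4, modulus 3/4.
The radius of convergence is the smallest modulus among the singular points: 3/4.
At the order-1 pole -3/4 set g(φ) = (φ - (-3/4))*f(φ) = -19*φ**2 + 5*φ/9 + 1/4.
Simple pole: residue = g(a) at a = -3/4, which is -521/48.

Radius of convergence at 0: 3/4.
At -3/4: a pole of order 1; residue -521/48.


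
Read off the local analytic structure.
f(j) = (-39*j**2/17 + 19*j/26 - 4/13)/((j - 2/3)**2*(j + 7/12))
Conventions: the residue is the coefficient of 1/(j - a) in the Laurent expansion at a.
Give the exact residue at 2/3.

At the order-2 pole 2/3 set g(j) = (j - (2/3))^2*f(j) = (-39*j**2/17 + 19*j/26 - 4/13)/(j + 7/12).
Order-2 pole: residue = g'(a); g'(2/3) = -21958/16575, so the residue is -21958/16575.

The residue is -21958/16575.


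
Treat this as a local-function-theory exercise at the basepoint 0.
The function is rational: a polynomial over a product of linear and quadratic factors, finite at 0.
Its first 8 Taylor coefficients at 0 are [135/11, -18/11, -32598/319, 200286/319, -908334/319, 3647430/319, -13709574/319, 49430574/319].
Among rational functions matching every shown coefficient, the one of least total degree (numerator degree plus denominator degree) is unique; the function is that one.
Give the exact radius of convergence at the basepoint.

No rational of total degree below 4 reproduces all 8 coefficients; solving the [2/2] Pade equations on them gives f(κ) = (-5*κ**2/29 + 8*κ + 15/11)/(κ + 1/3)**2, whose expansion matches every shown term.
Denominator factor (κ + 1/3)^2: pole of order 2 at -1/3, modulus 1/3.
The radius of convergence is the smallest modulus among the singular points: 1/3.

The radius of convergence is 1/3.


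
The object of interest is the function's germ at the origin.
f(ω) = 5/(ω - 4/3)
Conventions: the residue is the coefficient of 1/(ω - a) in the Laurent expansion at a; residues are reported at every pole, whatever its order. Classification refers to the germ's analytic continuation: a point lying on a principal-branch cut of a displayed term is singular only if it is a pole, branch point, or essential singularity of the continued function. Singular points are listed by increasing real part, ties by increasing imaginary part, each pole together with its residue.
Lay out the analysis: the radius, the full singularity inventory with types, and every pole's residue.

Denominator factor (ω - 4/3): pole of order 1 at 4/3, modulus 4/3.
The radius of convergence is the smallest modulus among the singular points: 4/3.
At the order-1 pole 4/3 set g(ω) = (ω - (4/3))*f(ω) = 5.
Simple pole: residue = g(a) at a = 4/3, which is 5.

Radius of convergence at 0: 4/3.
At 4/3: a pole of order 1; residue 5.


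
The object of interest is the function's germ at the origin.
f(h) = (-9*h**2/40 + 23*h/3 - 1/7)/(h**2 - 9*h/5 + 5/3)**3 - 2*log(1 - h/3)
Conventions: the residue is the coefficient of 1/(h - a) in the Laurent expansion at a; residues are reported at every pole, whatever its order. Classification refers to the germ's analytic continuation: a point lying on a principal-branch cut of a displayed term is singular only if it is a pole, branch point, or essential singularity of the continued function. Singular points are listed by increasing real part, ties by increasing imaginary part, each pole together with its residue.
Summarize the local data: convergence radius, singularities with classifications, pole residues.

Radius of convergence at 0: (1/3)*sqrt(15).
At (9/10) - ((1/30)*sqrt(771))*i: a pole of order 3; residue ((61525575/950577208)*sqrt(771))*i.
At (9/10) + ((1/30)*sqrt(771))*i: a pole of order 3; residue -((61525575/950577208)*sqrt(771))*i.
At 3: a logarithmic branch point.


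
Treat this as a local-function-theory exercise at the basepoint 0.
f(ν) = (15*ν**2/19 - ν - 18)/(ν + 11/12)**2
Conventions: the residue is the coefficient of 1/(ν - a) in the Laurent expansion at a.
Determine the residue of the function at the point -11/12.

At the order-2 pole -11/12 set g(ν) = (ν - (-11/12))^2*f(ν) = 15*ν**2/19 - ν - 18.
Order-2 pole: residue = g'(a); g'(-11/12) = -93/38, so the residue is -93/38.

The residue is -93/38.


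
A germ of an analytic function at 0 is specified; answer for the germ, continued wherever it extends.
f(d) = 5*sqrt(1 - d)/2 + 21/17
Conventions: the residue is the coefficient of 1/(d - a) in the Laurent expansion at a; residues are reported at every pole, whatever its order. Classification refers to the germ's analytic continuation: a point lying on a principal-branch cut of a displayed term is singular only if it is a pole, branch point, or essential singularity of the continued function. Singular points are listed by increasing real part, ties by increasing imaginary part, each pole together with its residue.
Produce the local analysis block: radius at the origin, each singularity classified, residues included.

Branch term (5/2)*sqrt(1 - d/(1)): its argument vanishes at d = 1, a square-root branch point, modulus 1.
The radius of convergence is the smallest modulus among the singular points: 1.

Radius of convergence at 0: 1.
At 1: an algebraic (square-root) branch point.


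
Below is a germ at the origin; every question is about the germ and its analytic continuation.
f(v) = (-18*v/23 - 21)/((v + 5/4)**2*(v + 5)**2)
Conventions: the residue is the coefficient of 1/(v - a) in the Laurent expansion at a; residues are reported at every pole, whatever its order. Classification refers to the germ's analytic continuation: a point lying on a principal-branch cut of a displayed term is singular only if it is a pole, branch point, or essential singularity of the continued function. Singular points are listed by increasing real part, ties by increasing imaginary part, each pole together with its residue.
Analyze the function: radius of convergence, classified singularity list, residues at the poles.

Radius of convergence at 0: 5/4.
At -5: a pole of order 2; residue -18208/25875.
At -5/4: a pole of order 2; residue 18208/25875.

Denominator factor (v + 5/4)^2: pole of order 2 at -5/4, modulus 5/4.
Denominator factor (v + 5)^2: pole of order 2 at -5, modulus 5.
The radius of convergence is the smallest modulus among the singular points: 5/4.
At the order-2 pole -5 set g(v) = (v - (-5))^2*f(v) = (-18*v/23 - 21)/(v + 5/4)**2.
Order-2 pole: residue = g'(a); g'(-5) = -18208/25875, so the residue is -18208/25875.
At the order-2 pole -5/4 set g(v) = (v - (-5/4))^2*f(v) = (-18*v/23 - 21)/(v + 5)**2.
Order-2 pole: residue = g'(a); g'(-5/4) = 18208/25875, so the residue is 18208/25875.
List the singular points by increasing real part (a conjugate pair: the negative imaginary part first).


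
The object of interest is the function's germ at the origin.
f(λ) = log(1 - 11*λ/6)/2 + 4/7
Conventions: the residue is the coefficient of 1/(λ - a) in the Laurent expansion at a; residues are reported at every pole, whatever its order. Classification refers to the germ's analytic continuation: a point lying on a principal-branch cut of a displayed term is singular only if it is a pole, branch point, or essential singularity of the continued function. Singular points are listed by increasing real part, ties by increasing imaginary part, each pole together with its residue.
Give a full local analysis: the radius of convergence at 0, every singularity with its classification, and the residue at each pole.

Branch term (1/2)*log(1 - λ/(6/11)): its argument vanishes at λ = 6/11, a logarithmic branch point, modulus 6/11.
The radius of convergence is the smallest modulus among the singular points: 6/11.

Radius of convergence at 0: 6/11.
At 6/11: a logarithmic branch point.


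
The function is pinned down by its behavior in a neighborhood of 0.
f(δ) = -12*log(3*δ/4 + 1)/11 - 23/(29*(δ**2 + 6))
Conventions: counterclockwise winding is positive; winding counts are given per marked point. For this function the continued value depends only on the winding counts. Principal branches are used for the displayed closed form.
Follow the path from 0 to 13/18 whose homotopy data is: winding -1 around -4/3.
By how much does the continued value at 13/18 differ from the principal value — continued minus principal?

Continued minus principal equals (24/11)*pi*i.

The rational part is single-valued and drops out of the difference; each branch term changes only by its own monodromy.
(-12/11)*log(1 - δ/(-4/3)): each positive loop around -4/3 adds 2*pi*i to the log, so winding -1 contributes (-12/11)*(-1)*2*pi*i = (24/11)*pi*i.
Summing the contributions at δ = 13/18 gives (24/11)*pi*i.


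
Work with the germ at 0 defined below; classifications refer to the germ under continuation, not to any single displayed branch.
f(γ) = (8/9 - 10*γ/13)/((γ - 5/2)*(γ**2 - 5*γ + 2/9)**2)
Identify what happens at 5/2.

The denominator factor γ - 5/2 vanishes at 5/2 and appears to the power 1; the numerator there equals -121/117, nonzero, and no other factor vanishes.
Hence a pole whose order is the multiplicity, 1.

The point is a pole of order 1.


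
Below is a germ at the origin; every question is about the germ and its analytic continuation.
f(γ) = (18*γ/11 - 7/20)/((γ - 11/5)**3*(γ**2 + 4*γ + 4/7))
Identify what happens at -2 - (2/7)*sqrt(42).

The denominator factor γ**2 + 4*γ + 4/7 vanishes at -2 - (2/7)*sqrt(42) and appears to the power 1; the numerator there equals -797/220 - (36/77)*sqrt(42), nonzero, and no other factor vanishes.
Hence a pole whose order is the multiplicity, 1.

The point is a pole of order 1.


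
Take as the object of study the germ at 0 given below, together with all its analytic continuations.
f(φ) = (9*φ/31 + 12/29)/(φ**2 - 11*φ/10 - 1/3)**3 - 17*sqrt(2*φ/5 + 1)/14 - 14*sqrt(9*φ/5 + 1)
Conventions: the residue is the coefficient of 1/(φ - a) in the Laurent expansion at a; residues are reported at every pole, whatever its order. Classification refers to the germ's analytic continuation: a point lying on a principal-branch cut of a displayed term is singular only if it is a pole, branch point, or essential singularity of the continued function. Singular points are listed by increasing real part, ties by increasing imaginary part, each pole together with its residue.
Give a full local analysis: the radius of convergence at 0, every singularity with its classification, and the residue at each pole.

Radius of convergence at 0: -11/20 + (1/60)*sqrt(2289).
At -5/2: an algebraic (square-root) branch point.
At -5/9: an algebraic (square-root) branch point.
At 11/20 - (1/60)*sqrt(2289): a pole of order 3; residue -(397710000/57047322479)*sqrt(2289).
At 11/20 + (1/60)*sqrt(2289): a pole of order 3; residue (397710000/57047322479)*sqrt(2289).

Denominator factor (φ**2 - 11*φ/10 - 1/3)^3: discriminant 763/300, real irrational roots 11/20 + (1/60)*sqrt(2289) and 11/20 - (1/60)*sqrt(2289); poles of order 3, moduli 11/20 + (1/60)*sqrt(2289) and -11/20 + (1/60)*sqrt(2289).
Branch term (-17/14)*sqrt(1 - φ/(-5/2)): its argument vanishes at φ = -5/2, a square-root branch point, modulus 5/2.
Branch term (-14)*sqrt(1 - φ/(-5/9)): its argument vanishes at φ = -5/9, a square-root branch point, modulus 5/9.
The radius of convergence is the smallest modulus among the singular points: -11/20 + (1/60)*sqrt(2289).
The branch terms are analytic at 11/20 - (1/60)*sqrt(2289) and contribute nothing to the residue; only the rational part matters.
The factor φ**2 - 11*φ/10 - 1/3 splits as (φ - a)(φ - a') with a = 11/20 - (1/60)*sqrt(2289), a' = 11/20 + (1/60)*sqrt(2289). At the order-3 pole a set g(φ) = (φ - a)^3*(rational part) = [9*φ/31 + 12/29] / (φ - a')^3.
Order-3 pole: residue = g''(a)/2; g''(11/20 - (1/60)*sqrt(2289)) = -(795420000/57047322479)*sqrt(2289), so the residue is -(397710000/57047322479)*sqrt(2289).
The branch terms are analytic at 11/20 + (1/60)*sqrt(2289) and contribute nothing to the residue; only the rational part matters.
The factor φ**2 - 11*φ/10 - 1/3 splits as (φ - a)(φ - a') with a = 11/20 + (1/60)*sqrt(2289), a' = 11/20 - (1/60)*sqrt(2289). At the order-3 pole a set g(φ) = (φ - a)^3*(rational part) = [9*φ/31 + 12/29] / (φ - a')^3.
Order-3 pole: residue = g''(a)/2; g''(11/20 + (1/60)*sqrt(2289)) = (795420000/57047322479)*sqrt(2289), so the residue is (397710000/57047322479)*sqrt(2289).
List the singular points by increasing real part (a conjugate pair: the negative imaginary part first).


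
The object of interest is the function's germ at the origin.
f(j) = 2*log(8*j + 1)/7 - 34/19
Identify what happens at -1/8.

The term (2/7)*log(1 - j/(-1/8)) has argument 1 - -1/8/(-1/8) = 0 at -1/8: a logarithmic (infinitely-sheeted) branch point; the remaining terms are analytic or single-valued there.

The point is a logarithmic branch point.


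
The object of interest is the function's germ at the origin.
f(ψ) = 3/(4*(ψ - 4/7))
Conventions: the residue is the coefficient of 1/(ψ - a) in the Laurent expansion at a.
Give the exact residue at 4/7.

At the order-1 pole 4/7 set g(ψ) = (ψ - (4/7))*f(ψ) = 3/4.
Simple pole: residue = g(a) at a = 4/7, which is 3/4.

The residue is 3/4.


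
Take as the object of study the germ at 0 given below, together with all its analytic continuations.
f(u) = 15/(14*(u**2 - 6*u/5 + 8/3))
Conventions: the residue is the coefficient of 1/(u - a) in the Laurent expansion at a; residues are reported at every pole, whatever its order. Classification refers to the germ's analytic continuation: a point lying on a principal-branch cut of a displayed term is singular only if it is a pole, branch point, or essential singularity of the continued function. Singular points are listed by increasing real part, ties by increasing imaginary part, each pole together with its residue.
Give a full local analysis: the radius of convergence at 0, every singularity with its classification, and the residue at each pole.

Denominator factor (u**2 - 6*u/5 + 8/3): discriminant -692/75, complex-conjugate roots (3/5) + ((1/15)*sqrt(519))*i and (3/5) - ((1/15)*sqrt(519))*i; poles of order 1, moduli (2/3)*sqrt(6) and (2/3)*sqrt(6).
The radius of convergence is the smallest modulus among the singular points: (2/3)*sqrt(6).
The factor u**2 - 6*u/5 + 8/3 splits as (u - a)(u - a') with a = (3/5) - ((1/15)*sqrt(519))*i, a' = (3/5) + ((1/15)*sqrt(519))*i. At the order-1 pole a set g(u) = (u - a)*f(u) = [15/14] / (u - a').
Simple pole: residue = g(a) at a = (3/5) - ((1/15)*sqrt(519))*i, which is ((75/4844)*sqrt(519))*i.
The factor u**2 - 6*u/5 + 8/3 splits as (u - a)(u - a') with a = (3/5) + ((1/15)*sqrt(519))*i, a' = (3/5) - ((1/15)*sqrt(519))*i. At the order-1 pole a set g(u) = (u - a)*f(u) = [15/14] / (u - a').
Simple pole: residue = g(a) at a = (3/5) + ((1/15)*sqrt(519))*i, which is -((75/4844)*sqrt(519))*i.
List the singular points by increasing real part (a conjugate pair: the negative imaginary part first).

Radius of convergence at 0: (2/3)*sqrt(6).
At (3/5) - ((1/15)*sqrt(519))*i: a pole of order 1; residue ((75/4844)*sqrt(519))*i.
At (3/5) + ((1/15)*sqrt(519))*i: a pole of order 1; residue -((75/4844)*sqrt(519))*i.


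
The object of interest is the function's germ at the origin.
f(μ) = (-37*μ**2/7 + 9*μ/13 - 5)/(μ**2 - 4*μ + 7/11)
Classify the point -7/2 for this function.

The point is a regular point.

Denominator factors: μ**2 - 4*μ + 7/11 = 1183/44 at μ = -7/2 — none vanishes.
So the germ continues analytically to -7/2.


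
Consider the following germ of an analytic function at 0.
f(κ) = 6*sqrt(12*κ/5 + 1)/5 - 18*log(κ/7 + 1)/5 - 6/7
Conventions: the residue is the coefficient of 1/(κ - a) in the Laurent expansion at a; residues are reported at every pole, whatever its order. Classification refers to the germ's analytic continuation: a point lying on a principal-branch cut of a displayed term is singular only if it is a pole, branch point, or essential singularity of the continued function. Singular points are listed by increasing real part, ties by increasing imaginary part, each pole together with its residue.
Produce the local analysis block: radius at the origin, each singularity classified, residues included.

Branch term (-18/5)*log(1 - κ/(-7)): its argument vanishes at κ = -7, a logarithmic branch point, modulus 7.
Branch term (6/5)*sqrt(1 - κ/(-5/12)): its argument vanishes at κ = -5/12, a square-root branch point, modulus 5/12.
The radius of convergence is the smallest modulus among the singular points: 5/12.
List the singular points by increasing real part (a conjugate pair: the negative imaginary part first).

Radius of convergence at 0: 5/12.
At -7: a logarithmic branch point.
At -5/12: an algebraic (square-root) branch point.


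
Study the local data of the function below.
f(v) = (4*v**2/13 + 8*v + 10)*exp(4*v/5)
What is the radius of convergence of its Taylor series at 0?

The factor exp(4*v/5) is entire and contributes no finite singular point.
The polynomial part has no poles.
No finite singular points: the Taylor series at 0 converges everywhere.

The radius of convergence is infinite.


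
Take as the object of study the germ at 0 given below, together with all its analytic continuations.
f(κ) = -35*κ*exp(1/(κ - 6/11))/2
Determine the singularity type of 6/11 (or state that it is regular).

The exponent 1/(κ - (6/11)) has a pole at 6/11, so exp(1/(κ - (6/11))) takes every nonzero value near it: an essential singularity (not a pole of any order).

The point is an essential singularity.


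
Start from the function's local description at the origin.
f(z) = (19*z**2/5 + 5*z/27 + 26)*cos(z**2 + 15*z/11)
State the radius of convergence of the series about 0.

The factor cos(z**2 + 15*z/11) is entire and contributes no finite singular point.
The polynomial part has no poles.
No finite singular points: the Taylor series at 0 converges everywhere.

The radius of convergence is infinite.


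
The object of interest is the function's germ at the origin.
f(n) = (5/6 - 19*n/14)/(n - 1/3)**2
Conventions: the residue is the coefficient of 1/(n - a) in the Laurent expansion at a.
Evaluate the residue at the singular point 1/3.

At the order-2 pole 1/3 set g(n) = (n - (1/3))^2*f(n) = 5/6 - 19*n/14.
Order-2 pole: residue = g'(a); g'(1/3) = -19/14, so the residue is -19/14.

The residue is -19/14.


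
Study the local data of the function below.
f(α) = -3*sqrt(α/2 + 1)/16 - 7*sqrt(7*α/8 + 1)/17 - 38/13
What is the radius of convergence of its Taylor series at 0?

The radius of convergence is 8/7.

Branch term (-3/16)*sqrt(1 - α/(-2)): its argument vanishes at α = -2, a square-root branch point, modulus 2.
Branch term (-7/17)*sqrt(1 - α/(-8/7)): its argument vanishes at α = -8/7, a square-root branch point, modulus 8/7.
The radius of convergence is the smallest modulus among the singular points: 8/7.


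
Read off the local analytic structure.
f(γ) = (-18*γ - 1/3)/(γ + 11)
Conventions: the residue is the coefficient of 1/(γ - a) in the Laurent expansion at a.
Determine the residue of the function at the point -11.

At the order-1 pole -11 set g(γ) = (γ - (-11))*f(γ) = -18*γ - 1/3.
Simple pole: residue = g(a) at a = -11, which is 593/3.

The residue is 593/3.


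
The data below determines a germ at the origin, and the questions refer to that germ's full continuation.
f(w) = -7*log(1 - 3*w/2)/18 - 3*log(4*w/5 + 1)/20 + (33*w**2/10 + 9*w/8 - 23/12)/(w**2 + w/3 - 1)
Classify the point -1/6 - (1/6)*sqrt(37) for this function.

The point is a pole of order 1.

The denominator factor w**2 + w/3 - 1 vanishes at -1/6 - (1/6)*sqrt(37) and appears to the power 1; the numerator there equals 331/240 - (1/240)*sqrt(37), nonzero, and no other factor vanishes.
The branch terms are analytic at this point.
Hence a pole whose order is the multiplicity, 1.


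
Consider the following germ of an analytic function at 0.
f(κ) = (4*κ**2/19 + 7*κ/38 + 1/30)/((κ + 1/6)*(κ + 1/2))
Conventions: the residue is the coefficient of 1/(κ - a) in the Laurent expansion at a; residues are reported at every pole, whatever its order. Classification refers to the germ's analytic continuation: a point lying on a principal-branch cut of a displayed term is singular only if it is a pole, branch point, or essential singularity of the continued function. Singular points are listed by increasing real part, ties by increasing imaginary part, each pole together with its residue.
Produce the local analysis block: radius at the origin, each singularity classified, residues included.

Radius of convergence at 0: 1/6.
At -1/2: a pole of order 1; residue 7/380.
At -1/6: a pole of order 1; residue 29/1140.

Denominator factor (κ + 1/2): pole of order 1 at -1/2, modulus 1/2.
Denominator factor (κ + 1/6): pole of order 1 at -1/6, modulus 1/6.
The radius of convergence is the smallest modulus among the singular points: 1/6.
At the order-1 pole -1/2 set g(κ) = (κ - (-1/2))*f(κ) = (4*κ**2/19 + 7*κ/38 + 1/30)/(κ + 1/6).
Simple pole: residue = g(a) at a = -1/2, which is 7/380.
At the order-1 pole -1/6 set g(κ) = (κ - (-1/6))*f(κ) = (4*κ**2/19 + 7*κ/38 + 1/30)/(κ + 1/2).
Simple pole: residue = g(a) at a = -1/6, which is 29/1140.
List the singular points by increasing real part (a conjugate pair: the negative imaginary part first).


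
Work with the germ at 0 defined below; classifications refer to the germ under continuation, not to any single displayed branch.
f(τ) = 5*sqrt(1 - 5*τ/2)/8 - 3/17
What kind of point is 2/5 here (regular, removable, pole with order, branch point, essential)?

The term (5/8)*sqrt(1 - τ/(2/5)) has argument 1 - 2/5/(2/5) = 0 at 2/5: a square-root (algebraic, two-sheeted) branch point; the remaining terms are analytic or single-valued there.

The point is an algebraic (square-root) branch point.


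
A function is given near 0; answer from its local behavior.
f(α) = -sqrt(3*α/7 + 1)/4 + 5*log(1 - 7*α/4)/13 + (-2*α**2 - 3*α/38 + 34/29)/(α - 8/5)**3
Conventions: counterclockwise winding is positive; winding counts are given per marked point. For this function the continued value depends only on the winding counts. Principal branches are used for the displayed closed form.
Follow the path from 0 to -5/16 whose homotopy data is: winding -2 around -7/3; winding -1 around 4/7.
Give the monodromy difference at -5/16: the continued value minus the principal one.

The rational part is single-valued and drops out of the difference; each branch term changes only by its own monodromy.
(-1/4)*sqrt(1 - α/(-7/3)): winding -2 is even, the square root returns to the same sheet, contribution 0.
(5/13)*log(1 - α/(4/7)): each positive loop around 4/7 adds 2*pi*i to the log, so winding -1 contributes (5/13)*(-1)*2*pi*i = -(10/13)*pi*i.
Summing the contributions at α = -5/16 gives -(10/13)*pi*i.

Continued minus principal equals -(10/13)*pi*i.


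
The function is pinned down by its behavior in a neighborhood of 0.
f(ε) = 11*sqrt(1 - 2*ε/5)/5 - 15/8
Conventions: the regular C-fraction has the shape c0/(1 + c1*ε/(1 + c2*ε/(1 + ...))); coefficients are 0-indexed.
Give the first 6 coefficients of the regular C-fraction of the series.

The regular C-fraction coefficients are [13/40, 88/65, -189/130, -13/1890, -73/378, -189/3650].

Taylor coefficients (expand at 0): a_0 = 13/40, a_1 = -11/25, a_2 = -11/250, a_3 = -11/1250, a_4 = -11/5000, a_5 = -77/125000.
c0 = a_0 = 13/40. Peel one level at a time: if S = 1 + c*ε/S' with S'(0) = 1, then c is the ε-coefficient of S and S' = c*ε/(S - 1).
S_1 = c0/f = 1 + (88/65)*ε + (8316/4225)*ε^2 + ...; c1 = 88/65.
S_2 = c1*ε/(S_1 - 1) = 1 + (-189/130)*ε + (-1/100)*ε^2 + ...; c2 = -189/130.
S_3 = c2*ε/(S_2 - 1) = 1 + (-13/1890)*ε + (-949/714420)*ε^2 + ...; c3 = -13/1890.
S_4 = c3*ε/(S_3 - 1) = 1 + (-73/378)*ε + (-1/100)*ε^2 + ...; c4 = -73/378.
S_5 = c4*ε/(S_4 - 1) = 1 + (-189/3650)*ε + ...; c5 = -189/3650.


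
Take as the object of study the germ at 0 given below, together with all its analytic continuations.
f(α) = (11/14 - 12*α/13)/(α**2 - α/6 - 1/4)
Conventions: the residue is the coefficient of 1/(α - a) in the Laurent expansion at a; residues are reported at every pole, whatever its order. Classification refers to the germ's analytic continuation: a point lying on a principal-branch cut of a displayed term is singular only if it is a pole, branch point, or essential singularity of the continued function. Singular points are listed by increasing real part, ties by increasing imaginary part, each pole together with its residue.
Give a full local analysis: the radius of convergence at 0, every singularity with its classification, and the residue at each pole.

Denominator factor (α**2 - α/6 - 1/4): discriminant 37/36, real irrational roots 1/12 + (1/12)*sqrt(37) and 1/12 - (1/12)*sqrt(37); poles of order 1, moduli 1/12 + (1/12)*sqrt(37) and -1/12 + (1/12)*sqrt(37).
The radius of convergence is the smallest modulus among the singular points: -1/12 + (1/12)*sqrt(37).
The factor α**2 - α/6 - 1/4 splits as (α - a)(α - a') with a = 1/12 - (1/12)*sqrt(37), a' = 1/12 + (1/12)*sqrt(37). At the order-1 pole a set g(α) = (α - a)*f(α) = [11/14 - 12*α/13] / (α - a').
Simple pole: residue = g(a) at a = 1/12 - (1/12)*sqrt(37), which is -6/13 - (387/3367)*sqrt(37).
The factor α**2 - α/6 - 1/4 splits as (α - a)(α - a') with a = 1/12 + (1/12)*sqrt(37), a' = 1/12 - (1/12)*sqrt(37). At the order-1 pole a set g(α) = (α - a)*f(α) = [11/14 - 12*α/13] / (α - a').
Simple pole: residue = g(a) at a = 1/12 + (1/12)*sqrt(37), which is -6/13 + (387/3367)*sqrt(37).
List the singular points by increasing real part (a conjugate pair: the negative imaginary part first).

Radius of convergence at 0: -1/12 + (1/12)*sqrt(37).
At 1/12 - (1/12)*sqrt(37): a pole of order 1; residue -6/13 - (387/3367)*sqrt(37).
At 1/12 + (1/12)*sqrt(37): a pole of order 1; residue -6/13 + (387/3367)*sqrt(37).


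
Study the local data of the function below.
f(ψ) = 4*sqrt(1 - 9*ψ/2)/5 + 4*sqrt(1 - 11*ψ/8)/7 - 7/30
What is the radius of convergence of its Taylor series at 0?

Branch term (4/5)*sqrt(1 - ψ/(2/9)): its argument vanishes at ψ = 2/9, a square-root branch point, modulus 2/9.
Branch term (4/7)*sqrt(1 - ψ/(8/11)): its argument vanishes at ψ = 8/11, a square-root branch point, modulus 8/11.
The radius of convergence is the smallest modulus among the singular points: 2/9.

The radius of convergence is 2/9.


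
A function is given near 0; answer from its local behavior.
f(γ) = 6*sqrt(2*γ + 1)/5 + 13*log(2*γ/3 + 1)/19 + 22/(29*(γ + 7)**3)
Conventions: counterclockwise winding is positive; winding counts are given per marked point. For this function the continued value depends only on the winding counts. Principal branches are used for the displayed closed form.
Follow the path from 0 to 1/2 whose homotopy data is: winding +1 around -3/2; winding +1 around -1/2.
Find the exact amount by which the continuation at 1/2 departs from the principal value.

The rational part is single-valued and drops out of the difference; each branch term changes only by its own monodromy.
(6/5)*sqrt(1 - γ/(-1/2)): winding +1 is odd, the square root flips sign, contributing -2*(6/5)*sqrt(1 - (1/2)/(-1/2)) = -2*(6/5)*sqrt(2) = -(12/5)*sqrt(2).
(13/19)*log(1 - γ/(-3/2)): each positive loop around -3/2 adds 2*pi*i to the log, so winding +1 contributes (13/19)*(1)*2*pi*i = (26/19)*pi*i.
Summing the contributions at γ = 1/2 gives (-(12/5)*sqrt(2)) + ((26/19)*pi)*i.

Continued minus principal equals (-(12/5)*sqrt(2)) + ((26/19)*pi)*i.


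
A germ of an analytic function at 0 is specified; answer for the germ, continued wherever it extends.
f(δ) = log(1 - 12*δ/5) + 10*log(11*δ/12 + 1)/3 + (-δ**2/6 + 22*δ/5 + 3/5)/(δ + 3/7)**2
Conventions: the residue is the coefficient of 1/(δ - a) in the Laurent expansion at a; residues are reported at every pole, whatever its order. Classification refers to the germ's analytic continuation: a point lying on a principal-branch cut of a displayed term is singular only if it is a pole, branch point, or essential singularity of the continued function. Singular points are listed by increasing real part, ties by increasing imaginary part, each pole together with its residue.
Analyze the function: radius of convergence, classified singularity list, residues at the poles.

Radius of convergence at 0: 5/12.
At -12/11: a logarithmic branch point.
At -3/7: a pole of order 2; residue 159/35.
At 5/12: a logarithmic branch point.

Denominator factor (δ + 3/7)^2: pole of order 2 at -3/7, modulus 3/7.
Branch term (1)*log(1 - δ/(5/12)): its argument vanishes at δ = 5/12, a logarithmic branch point, modulus 5/12.
Branch term (10/3)*log(1 - δ/(-12/11)): its argument vanishes at δ = -12/11, a logarithmic branch point, modulus 12/11.
The radius of convergence is the smallest modulus among the singular points: 5/12.
The branch terms are analytic at -3/7 and contribute nothing to the residue; only the rational part matters.
At the order-2 pole -3/7 set g(δ) = (δ - (-3/7))^2*(rational part) = -δ**2/6 + 22*δ/5 + 3/5.
Order-2 pole: residue = g'(a); g'(-3/7) = 159/35, so the residue is 159/35.
List the singular points by increasing real part (a conjugate pair: the negative imaginary part first).


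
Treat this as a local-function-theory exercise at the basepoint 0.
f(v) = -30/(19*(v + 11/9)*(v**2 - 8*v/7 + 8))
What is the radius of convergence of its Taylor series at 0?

Denominator factor (v**2 - 8*v/7 + 8): discriminant -1504/49, complex-conjugate roots (4/7) + ((2/7)*sqrt(94))*i and (4/7) - ((2/7)*sqrt(94))*i; poles of order 1, moduli (2)*sqrt(2) and (2)*sqrt(2).
Denominator factor (v + 11/9): pole of order 1 at -11/9, modulus 11/9.
The radius of convergence is the smallest modulus among the singular points: 11/9.

The radius of convergence is 11/9.


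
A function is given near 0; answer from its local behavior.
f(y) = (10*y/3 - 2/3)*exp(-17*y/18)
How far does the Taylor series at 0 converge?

The factor exp(-17*y/18) is entire and contributes no finite singular point.
The polynomial part has no poles.
No finite singular points: the Taylor series at 0 converges everywhere.

The radius of convergence is infinite.


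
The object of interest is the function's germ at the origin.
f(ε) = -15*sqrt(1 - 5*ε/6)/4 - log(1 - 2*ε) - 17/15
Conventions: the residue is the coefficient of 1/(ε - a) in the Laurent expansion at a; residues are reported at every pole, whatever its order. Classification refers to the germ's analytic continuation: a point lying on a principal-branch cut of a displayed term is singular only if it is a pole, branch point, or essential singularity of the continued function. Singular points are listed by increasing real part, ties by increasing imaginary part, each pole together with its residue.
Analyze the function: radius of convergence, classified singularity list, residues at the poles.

Radius of convergence at 0: 1/2.
At 1/2: a logarithmic branch point.
At 6/5: an algebraic (square-root) branch point.

Branch term (-15/4)*sqrt(1 - ε/(6/5)): its argument vanishes at ε = 6/5, a square-root branch point, modulus 6/5.
Branch term (-1)*log(1 - ε/(1/2)): its argument vanishes at ε = 1/2, a logarithmic branch point, modulus 1/2.
The radius of convergence is the smallest modulus among the singular points: 1/2.
List the singular points by increasing real part (a conjugate pair: the negative imaginary part first).


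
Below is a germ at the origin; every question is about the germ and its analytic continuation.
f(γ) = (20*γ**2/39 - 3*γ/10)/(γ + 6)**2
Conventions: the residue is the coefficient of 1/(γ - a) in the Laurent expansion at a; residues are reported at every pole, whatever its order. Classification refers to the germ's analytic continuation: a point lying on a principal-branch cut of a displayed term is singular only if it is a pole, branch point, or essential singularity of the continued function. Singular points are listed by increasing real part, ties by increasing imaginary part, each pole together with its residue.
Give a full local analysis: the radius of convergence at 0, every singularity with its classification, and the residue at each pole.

Denominator factor (γ + 6)^2: pole of order 2 at -6, modulus 6.
The radius of convergence is the smallest modulus among the singular points: 6.
At the order-2 pole -6 set g(γ) = (γ - (-6))^2*f(γ) = 20*γ**2/39 - 3*γ/10.
Order-2 pole: residue = g'(a); g'(-6) = -839/130, so the residue is -839/130.

Radius of convergence at 0: 6.
At -6: a pole of order 2; residue -839/130.


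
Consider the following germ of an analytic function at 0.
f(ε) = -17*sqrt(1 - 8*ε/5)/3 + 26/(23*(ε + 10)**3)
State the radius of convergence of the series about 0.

The radius of convergence is 5/8.

Denominator factor (ε + 10)^3: pole of order 3 at -10, modulus 10.
Branch term (-17/3)*sqrt(1 - ε/(5/8)): its argument vanishes at ε = 5/8, a square-root branch point, modulus 5/8.
The radius of convergence is the smallest modulus among the singular points: 5/8.


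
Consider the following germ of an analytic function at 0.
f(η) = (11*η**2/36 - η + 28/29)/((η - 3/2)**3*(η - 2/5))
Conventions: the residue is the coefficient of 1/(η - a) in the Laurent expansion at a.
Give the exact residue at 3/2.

At the order-3 pole 3/2 set g(η) = (η - (3/2))^3*f(η) = (11*η**2/36 - η + 28/29)/(η - 2/5).
Order-3 pole: residue = g''(a)/2; g''(3/2) = 320720/347391, so the residue is 160360/347391.

The residue is 160360/347391.


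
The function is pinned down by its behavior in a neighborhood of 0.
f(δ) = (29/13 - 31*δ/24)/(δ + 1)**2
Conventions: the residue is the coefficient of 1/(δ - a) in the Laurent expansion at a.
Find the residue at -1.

The residue is -31/24.

At the order-2 pole -1 set g(δ) = (δ - (-1))^2*f(δ) = 29/13 - 31*δ/24.
Order-2 pole: residue = g'(a); g'(-1) = -31/24, so the residue is -31/24.


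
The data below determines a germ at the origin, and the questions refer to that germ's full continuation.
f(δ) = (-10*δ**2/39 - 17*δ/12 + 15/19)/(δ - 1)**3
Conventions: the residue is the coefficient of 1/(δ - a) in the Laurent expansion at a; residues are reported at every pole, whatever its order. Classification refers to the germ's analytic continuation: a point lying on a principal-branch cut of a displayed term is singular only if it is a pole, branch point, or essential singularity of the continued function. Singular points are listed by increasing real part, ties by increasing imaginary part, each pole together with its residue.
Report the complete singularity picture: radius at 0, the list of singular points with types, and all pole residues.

Denominator factor (δ - 1)^3: pole of order 3 at 1, modulus 1.
The radius of convergence is the smallest modulus among the singular points: 1.
At the order-3 pole 1 set g(δ) = (δ - (1))^3*f(δ) = -10*δ**2/39 - 17*δ/12 + 15/19.
Order-3 pole: residue = g''(a)/2; g''(1) = -20/39, so the residue is -10/39.

Radius of convergence at 0: 1.
At 1: a pole of order 3; residue -10/39.


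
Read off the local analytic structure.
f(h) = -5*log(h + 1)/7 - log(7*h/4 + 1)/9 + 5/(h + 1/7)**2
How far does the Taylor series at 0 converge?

Denominator factor (h + 1/7)^2: pole of order 2 at -1/7, modulus 1/7.
Branch term (-5/7)*log(1 - h/(-1)): its argument vanishes at h = -1, a logarithmic branch point, modulus 1.
Branch term (-1/9)*log(1 - h/(-4/7)): its argument vanishes at h = -4/7, a logarithmic branch point, modulus 4/7.
The radius of convergence is the smallest modulus among the singular points: 1/7.

The radius of convergence is 1/7.


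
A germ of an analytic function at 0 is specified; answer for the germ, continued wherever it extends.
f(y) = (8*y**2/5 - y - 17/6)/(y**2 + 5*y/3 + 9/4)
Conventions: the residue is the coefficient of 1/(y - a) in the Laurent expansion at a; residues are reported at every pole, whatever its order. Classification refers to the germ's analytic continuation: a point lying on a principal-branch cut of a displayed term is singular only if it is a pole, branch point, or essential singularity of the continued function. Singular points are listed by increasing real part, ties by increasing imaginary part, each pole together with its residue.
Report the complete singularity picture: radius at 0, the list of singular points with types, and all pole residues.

Radius of convergence at 0: 3/2.
At (-5/6) - ((1/3)*sqrt(14))*i: a pole of order 1; residue (-11/6) - ((38/105)*sqrt(14))*i.
At (-5/6) + ((1/3)*sqrt(14))*i: a pole of order 1; residue (-11/6) + ((38/105)*sqrt(14))*i.

Denominator factor (y**2 + 5*y/3 + 9/4): discriminant -56/9, complex-conjugate roots (-5/6) + ((1/3)*sqrt(14))*i and (-5/6) - ((1/3)*sqrt(14))*i; poles of order 1, moduli 3/2 and 3/2.
The radius of convergence is the smallest modulus among the singular points: 3/2.
The factor y**2 + 5*y/3 + 9/4 splits as (y - a)(y - a') with a = (-5/6) - ((1/3)*sqrt(14))*i, a' = (-5/6) + ((1/3)*sqrt(14))*i. At the order-1 pole a set g(y) = (y - a)*f(y) = [8*y**2/5 - y - 17/6] / (y - a').
Simple pole: residue = g(a) at a = (-5/6) - ((1/3)*sqrt(14))*i, which is (-11/6) - ((38/105)*sqrt(14))*i.
The factor y**2 + 5*y/3 + 9/4 splits as (y - a)(y - a') with a = (-5/6) + ((1/3)*sqrt(14))*i, a' = (-5/6) - ((1/3)*sqrt(14))*i. At the order-1 pole a set g(y) = (y - a)*f(y) = [8*y**2/5 - y - 17/6] / (y - a').
Simple pole: residue = g(a) at a = (-5/6) + ((1/3)*sqrt(14))*i, which is (-11/6) + ((38/105)*sqrt(14))*i.
List the singular points by increasing real part (a conjugate pair: the negative imaginary part first).


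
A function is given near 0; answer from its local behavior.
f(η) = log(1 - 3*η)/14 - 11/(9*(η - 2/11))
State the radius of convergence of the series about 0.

Denominator factor (η - 2/11): pole of order 1 at 2/11, modulus 2/11.
Branch term (1/14)*log(1 - η/(1/3)): its argument vanishes at η = 1/3, a logarithmic branch point, modulus 1/3.
The radius of convergence is the smallest modulus among the singular points: 2/11.

The radius of convergence is 2/11.


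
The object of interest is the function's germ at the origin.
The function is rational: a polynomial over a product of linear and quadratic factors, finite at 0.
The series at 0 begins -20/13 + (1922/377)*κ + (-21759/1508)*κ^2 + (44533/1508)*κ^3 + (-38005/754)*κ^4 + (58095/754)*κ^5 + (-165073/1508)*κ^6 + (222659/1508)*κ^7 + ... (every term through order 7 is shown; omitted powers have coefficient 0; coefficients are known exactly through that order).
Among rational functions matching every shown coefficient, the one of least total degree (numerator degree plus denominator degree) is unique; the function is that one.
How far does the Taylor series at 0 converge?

The radius of convergence is 1.

No rational of total degree below 5 reproduces all 8 coefficients; solving the [2/3] Pade equations on them gives f(κ) = (-15*κ**2/4 + 14*κ/29 - 20/13)/(κ + 1)**3, whose expansion matches every shown term.
Denominator factor (κ + 1)^3: pole of order 3 at -1, modulus 1.
The radius of convergence is the smallest modulus among the singular points: 1.


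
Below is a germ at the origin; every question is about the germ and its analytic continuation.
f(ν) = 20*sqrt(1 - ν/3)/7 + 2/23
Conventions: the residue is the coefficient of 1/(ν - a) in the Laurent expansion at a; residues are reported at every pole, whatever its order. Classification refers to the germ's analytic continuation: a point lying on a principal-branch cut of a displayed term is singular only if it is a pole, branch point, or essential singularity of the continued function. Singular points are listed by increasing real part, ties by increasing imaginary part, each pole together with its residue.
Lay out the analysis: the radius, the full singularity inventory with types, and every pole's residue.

Radius of convergence at 0: 3.
At 3: an algebraic (square-root) branch point.

Branch term (20/7)*sqrt(1 - ν/(3)): its argument vanishes at ν = 3, a square-root branch point, modulus 3.
The radius of convergence is the smallest modulus among the singular points: 3.
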